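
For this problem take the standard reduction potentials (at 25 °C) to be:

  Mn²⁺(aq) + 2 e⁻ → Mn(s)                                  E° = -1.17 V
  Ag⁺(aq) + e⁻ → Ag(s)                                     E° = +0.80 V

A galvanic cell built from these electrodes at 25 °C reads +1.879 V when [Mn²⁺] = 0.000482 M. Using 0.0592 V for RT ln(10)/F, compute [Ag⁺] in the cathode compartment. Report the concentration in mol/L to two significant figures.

0.00064 M

Ag⁺/Ag is the cathode, Mn²⁺/Mn the anode: E°cell = +1.97 V, n = 2.
Overall reaction: 2 Ag⁺(aq) + Mn(s) → 2 Ag(s) + Mn²⁺(aq); Q = [Mn²⁺]^1/[Ag⁺]^2.
From E = E° − (0.0592/n) log Q: log Q = (E° − E)·n/0.0592 = (+1.97 − (+1.879))·2/0.0592 = 3.0743.
So 2·log[Ag⁺] = 1·log(0.000482) − log Q = -3.3170 − (3.0743) = -6.3913; log[Ag⁺] = -6.3913 / 2 = -3.1957; [Ag⁺] = 10^(-3.1957) ≈ 0.00064 M.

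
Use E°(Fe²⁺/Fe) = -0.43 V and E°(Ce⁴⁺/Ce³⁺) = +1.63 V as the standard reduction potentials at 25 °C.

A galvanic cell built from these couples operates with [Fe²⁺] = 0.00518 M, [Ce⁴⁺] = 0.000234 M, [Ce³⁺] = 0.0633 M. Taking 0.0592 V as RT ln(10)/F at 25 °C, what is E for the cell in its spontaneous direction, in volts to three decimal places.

Ce⁴⁺/Ce³⁺ is the cathode (higher E°), Fe²⁺/Fe the anode: E°cell = +1.63 − (-0.43) = +2.06 V, n = 2.
Overall: 2 Ce⁴⁺(aq) + Fe(s) → 2 Ce³⁺(aq) + Fe²⁺(aq)
Q = [Ce³⁺]^2·[Fe²⁺] / ([Ce⁴⁺]^2); log Q = 2.579.
E = E° − (0.0592/n) log Q = +2.06 − (0.0592/2)(2.579) = +1.984 V.

+1.984 V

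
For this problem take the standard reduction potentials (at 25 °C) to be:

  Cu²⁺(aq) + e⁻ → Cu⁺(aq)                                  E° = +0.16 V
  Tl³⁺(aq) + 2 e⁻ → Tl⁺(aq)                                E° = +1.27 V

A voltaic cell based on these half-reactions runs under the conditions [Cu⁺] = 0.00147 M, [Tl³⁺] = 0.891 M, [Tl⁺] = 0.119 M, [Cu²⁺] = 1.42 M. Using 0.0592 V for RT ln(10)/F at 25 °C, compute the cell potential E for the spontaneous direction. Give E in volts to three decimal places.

Tl³⁺/Tl⁺ is the cathode (higher E°), Cu²⁺/Cu⁺ the anode: E°cell = +1.27 − (+0.16) = +1.11 V, n = 2.
Overall: Tl³⁺(aq) + 2 Cu⁺(aq) → Tl⁺(aq) + 2 Cu²⁺(aq)
Q = [Tl⁺]·[Cu²⁺]^2 / ([Tl³⁺]·[Cu⁺]^2); log Q = 5.096.
E = E° − (0.0592/n) log Q = +1.11 − (0.0592/2)(5.096) = +0.959 V.

+0.959 V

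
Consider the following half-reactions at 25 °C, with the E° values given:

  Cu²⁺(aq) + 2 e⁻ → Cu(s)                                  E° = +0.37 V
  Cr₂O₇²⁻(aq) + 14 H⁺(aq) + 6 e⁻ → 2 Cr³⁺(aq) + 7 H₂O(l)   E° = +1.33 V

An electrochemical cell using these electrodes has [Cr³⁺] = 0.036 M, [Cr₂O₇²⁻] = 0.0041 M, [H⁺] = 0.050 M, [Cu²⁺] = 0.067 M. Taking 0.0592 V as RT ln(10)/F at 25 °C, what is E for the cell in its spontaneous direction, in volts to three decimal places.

+0.820 V

Cr₂O₇²⁻/Cr³⁺ is the cathode (higher E°), Cu²⁺/Cu the anode: E°cell = +1.33 − (+0.37) = +0.96 V, n = 6.
Overall: Cr₂O₇²⁻(aq) + 14 H⁺(aq) + 3 Cu(s) → 2 Cr³⁺(aq) + 7 H₂O(l) + 3 Cu²⁺(aq)
Q = [Cr³⁺]^2·[Cu²⁺]^3 / ([Cr₂O₇²⁻]·[H⁺]^14); log Q = 14.192.
E = E° − (0.0592/n) log Q = +0.96 − (0.0592/6)(14.192) = +0.820 V.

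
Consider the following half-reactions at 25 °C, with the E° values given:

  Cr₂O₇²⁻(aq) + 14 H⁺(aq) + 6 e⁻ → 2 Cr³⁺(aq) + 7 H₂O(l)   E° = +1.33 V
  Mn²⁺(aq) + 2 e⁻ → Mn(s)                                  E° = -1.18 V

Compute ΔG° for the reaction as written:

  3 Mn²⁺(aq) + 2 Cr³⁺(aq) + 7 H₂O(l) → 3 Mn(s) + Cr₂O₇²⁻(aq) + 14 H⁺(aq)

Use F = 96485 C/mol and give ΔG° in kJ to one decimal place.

As written, Mn²⁺/Mn is reduced (cathode) and Cr₂O₇²⁻/Cr³⁺ is oxidised (anode), so E°cell = (-1.18) − (+1.33) = -2.51 V.
Balancing electrons gives n = 6.
ΔG° = −nFE° = −(6)(96485)(-2.51) = 1,453,064 J = +1453.1 kJ.

+1453.1 kJ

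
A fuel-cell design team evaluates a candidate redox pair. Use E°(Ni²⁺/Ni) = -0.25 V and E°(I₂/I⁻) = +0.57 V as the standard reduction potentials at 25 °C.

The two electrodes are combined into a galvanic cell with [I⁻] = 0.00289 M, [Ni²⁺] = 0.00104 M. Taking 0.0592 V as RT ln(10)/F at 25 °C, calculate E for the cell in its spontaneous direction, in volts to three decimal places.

+1.059 V

I₂/I⁻ is the cathode (higher E°), Ni²⁺/Ni the anode: E°cell = +0.57 − (-0.25) = +0.82 V, n = 2.
Overall: I₂(s) + Ni(s) → 2 I⁻(aq) + Ni²⁺(aq)
Q = [I⁻]^2·[Ni²⁺]; log Q = -8.061.
E = E° − (0.0592/n) log Q = +0.82 − (0.0592/2)(-8.061) = +1.059 V.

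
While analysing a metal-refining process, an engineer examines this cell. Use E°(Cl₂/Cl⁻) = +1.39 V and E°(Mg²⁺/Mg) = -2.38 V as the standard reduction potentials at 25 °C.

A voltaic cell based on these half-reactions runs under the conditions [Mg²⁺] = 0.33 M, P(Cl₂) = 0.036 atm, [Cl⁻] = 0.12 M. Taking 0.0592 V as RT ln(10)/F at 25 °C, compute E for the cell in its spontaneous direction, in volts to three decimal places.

+3.796 V

Cl₂/Cl⁻ is the cathode (higher E°), Mg²⁺/Mg the anode: E°cell = +1.39 − (-2.38) = +3.77 V, n = 2.
Overall: Cl₂(g) + Mg(s) → 2 Cl⁻(aq) + Mg²⁺(aq)
Q = [Cl⁻]^2·[Mg²⁺] / (P(Cl₂)); log Q = -0.879.
E = E° − (0.0592/n) log Q = +3.77 − (0.0592/2)(-0.879) = +3.796 V.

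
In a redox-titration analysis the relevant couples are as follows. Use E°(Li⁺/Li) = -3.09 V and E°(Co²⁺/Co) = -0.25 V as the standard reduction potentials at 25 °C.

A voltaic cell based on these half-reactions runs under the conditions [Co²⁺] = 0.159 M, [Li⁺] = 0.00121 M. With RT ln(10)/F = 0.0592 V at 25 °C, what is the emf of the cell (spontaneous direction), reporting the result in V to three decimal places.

Co²⁺/Co is the cathode (higher E°), Li⁺/Li the anode: E°cell = -0.25 − (-3.09) = +2.84 V, n = 2.
Overall: Co²⁺(aq) + 2 Li(s) → Co(s) + 2 Li⁺(aq)
Q = [Li⁺]^2 / ([Co²⁺]); log Q = -5.036.
E = E° − (0.0592/n) log Q = +2.84 − (0.0592/2)(-5.036) = +2.989 V.

+2.989 V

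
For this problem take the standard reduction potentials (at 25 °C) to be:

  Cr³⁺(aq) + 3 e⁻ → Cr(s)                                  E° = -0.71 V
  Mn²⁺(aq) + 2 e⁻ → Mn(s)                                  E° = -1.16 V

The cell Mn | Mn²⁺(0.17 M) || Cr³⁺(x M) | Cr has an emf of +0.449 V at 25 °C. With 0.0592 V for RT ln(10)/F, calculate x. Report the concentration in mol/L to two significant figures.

Cr³⁺/Cr is the cathode, Mn²⁺/Mn the anode: E°cell = +0.45 V, n = 6.
Overall reaction: 2 Cr³⁺(aq) + 3 Mn(s) → 2 Cr(s) + 3 Mn²⁺(aq); Q = [Mn²⁺]^3/[Cr³⁺]^2.
From E = E° − (0.0592/n) log Q: log Q = (E° − E)·n/0.0592 = (+0.45 − (+0.449))·6/0.0592 = 0.1014.
So 2·log[Cr³⁺] = 3·log(0.17) − log Q = -2.3087 − (0.1014) = -2.4101; log[Cr³⁺] = -2.4101 / 2 = -1.2050; [Cr³⁺] = 10^(-1.2050) ≈ 0.062 M.

0.062 M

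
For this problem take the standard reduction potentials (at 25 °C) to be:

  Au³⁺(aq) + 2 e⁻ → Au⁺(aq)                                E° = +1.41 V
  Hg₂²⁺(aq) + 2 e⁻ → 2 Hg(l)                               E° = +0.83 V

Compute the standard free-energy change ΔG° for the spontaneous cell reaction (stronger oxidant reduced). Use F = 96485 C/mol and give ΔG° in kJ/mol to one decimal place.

Au³⁺/Au⁺ (E° = +1.41 V) is the cathode; Hg₂²⁺/Hg (E° = +0.83 V) is the anode, so E°cell = +0.58 V.
Balancing electrons gives n = 2 (lcm of 2 and 2).
ΔG° = −nFE° = −(2)(96485)(+0.58) = -111,923 J = -111.9 kJ/mol.

-111.9 kJ/mol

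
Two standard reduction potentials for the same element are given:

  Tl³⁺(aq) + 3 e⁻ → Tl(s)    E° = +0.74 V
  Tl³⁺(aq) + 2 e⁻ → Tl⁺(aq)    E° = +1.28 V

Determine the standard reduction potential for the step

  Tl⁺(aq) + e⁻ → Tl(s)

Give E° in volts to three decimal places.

-0.340 V

Sequential free energies add, so n₃E°₃ = n₁E°₁ + n₂E°₂.
With n₃ = 3, and the known step contributing 2×(+1.28) V, the unknown satisfies 1·E° = 3×(+0.74) − 2×(+1.28) = -0.340.
E° = -0.340 / 1 = -0.340 V.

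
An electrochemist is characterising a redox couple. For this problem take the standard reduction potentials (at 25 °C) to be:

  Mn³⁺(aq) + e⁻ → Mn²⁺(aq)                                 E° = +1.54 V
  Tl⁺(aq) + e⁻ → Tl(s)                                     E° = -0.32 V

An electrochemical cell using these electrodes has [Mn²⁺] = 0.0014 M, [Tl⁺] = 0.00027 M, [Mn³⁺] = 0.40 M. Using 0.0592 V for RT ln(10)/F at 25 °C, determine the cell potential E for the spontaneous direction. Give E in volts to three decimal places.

Mn³⁺/Mn²⁺ is the cathode (higher E°), Tl⁺/Tl the anode: E°cell = +1.54 − (-0.32) = +1.86 V, n = 1.
Overall: Mn³⁺(aq) + Tl(s) → Mn²⁺(aq) + Tl⁺(aq)
Q = [Mn²⁺]·[Tl⁺] / ([Mn³⁺]); log Q = -6.025.
E = E° − (0.0592/n) log Q = +1.86 − (0.0592/1)(-6.025) = +2.217 V.

+2.217 V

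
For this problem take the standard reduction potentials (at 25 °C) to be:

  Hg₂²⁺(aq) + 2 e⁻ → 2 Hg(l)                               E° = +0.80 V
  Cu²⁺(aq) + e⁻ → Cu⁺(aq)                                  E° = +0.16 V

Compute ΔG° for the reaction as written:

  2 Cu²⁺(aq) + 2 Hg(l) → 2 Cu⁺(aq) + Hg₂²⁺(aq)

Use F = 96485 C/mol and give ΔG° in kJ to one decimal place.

As written, Cu²⁺/Cu⁺ is reduced (cathode) and Hg₂²⁺/Hg is oxidised (anode), so E°cell = (+0.16) − (+0.80) = -0.64 V.
Balancing electrons gives n = 2.
ΔG° = −nFE° = −(2)(96485)(-0.64) = 123,501 J = +123.5 kJ.

+123.5 kJ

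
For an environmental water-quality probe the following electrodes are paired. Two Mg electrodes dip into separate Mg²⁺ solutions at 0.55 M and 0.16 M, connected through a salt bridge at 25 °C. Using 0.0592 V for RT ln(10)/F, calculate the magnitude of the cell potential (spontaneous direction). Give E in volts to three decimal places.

For a concentration cell E°cell = 0. The 0.55 M side is the cathode (reduction is favoured where [Mg²⁺] is higher).
With n = 2, E = −(0.0592/2) log([Mg²⁺]ₐₙ/[Mg²⁺]꜀ₐₜ) = −(0.0592/2) log(0.16/0.55) = −(0.0592/2)(-0.536) = +0.016 V.

+0.016 V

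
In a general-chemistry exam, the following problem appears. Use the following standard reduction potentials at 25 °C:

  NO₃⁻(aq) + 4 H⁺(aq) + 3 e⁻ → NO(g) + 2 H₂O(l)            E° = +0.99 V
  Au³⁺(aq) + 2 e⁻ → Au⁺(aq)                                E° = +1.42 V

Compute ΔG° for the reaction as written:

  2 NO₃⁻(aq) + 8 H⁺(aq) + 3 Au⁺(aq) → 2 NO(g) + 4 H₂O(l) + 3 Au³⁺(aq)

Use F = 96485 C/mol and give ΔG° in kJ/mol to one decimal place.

+248.9 kJ/mol

As written, NO₃⁻/NO is reduced (cathode) and Au³⁺/Au⁺ is oxidised (anode), so E°cell = (+0.99) − (+1.42) = -0.43 V.
Balancing electrons gives n = 6.
ΔG° = −nFE° = −(6)(96485)(-0.43) = 248,931 J = +248.9 kJ/mol.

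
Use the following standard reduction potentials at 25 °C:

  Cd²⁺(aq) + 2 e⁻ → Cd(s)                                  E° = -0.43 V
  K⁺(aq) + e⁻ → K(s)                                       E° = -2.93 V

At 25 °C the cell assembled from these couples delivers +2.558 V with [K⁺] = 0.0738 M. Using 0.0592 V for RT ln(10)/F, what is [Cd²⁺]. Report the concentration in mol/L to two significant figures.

Cd²⁺/Cd is the cathode, K⁺/K the anode: E°cell = +2.50 V, n = 2.
Overall reaction: Cd²⁺(aq) + 2 K(s) → Cd(s) + 2 K⁺(aq); Q = [K⁺]^2/[Cd²⁺]^1.
From E = E° − (0.0592/n) log Q: log Q = (E° − E)·n/0.0592 = (+2.50 − (+2.558))·2/0.0592 = -1.9595.
So 1·log[Cd²⁺] = 2·log(0.0738) − log Q = -2.2639 − (-1.9595) = -0.3044; [Cd²⁺] = 10^(-0.3044) ≈ 0.50 M.

0.50 M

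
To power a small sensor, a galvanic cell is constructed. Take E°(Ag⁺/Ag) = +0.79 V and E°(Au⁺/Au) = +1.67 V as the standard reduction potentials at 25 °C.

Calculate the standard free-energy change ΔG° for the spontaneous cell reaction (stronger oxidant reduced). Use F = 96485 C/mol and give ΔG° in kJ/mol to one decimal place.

-84.9 kJ/mol

Au⁺/Au (E° = +1.67 V) is the cathode; Ag⁺/Ag (E° = +0.79 V) is the anode, so E°cell = +0.88 V.
Balancing electrons gives n = 1 (lcm of 1 and 1).
ΔG° = −nFE° = −(1)(96485)(+0.88) = -84,907 J = -84.9 kJ/mol.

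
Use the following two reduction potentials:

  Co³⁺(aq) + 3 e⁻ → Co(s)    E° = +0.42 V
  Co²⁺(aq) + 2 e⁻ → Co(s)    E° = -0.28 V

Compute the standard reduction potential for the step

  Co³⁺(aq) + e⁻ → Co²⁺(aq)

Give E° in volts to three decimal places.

Sequential free energies add, so n₃E°₃ = n₁E°₁ + n₂E°₂.
With n₃ = 3, and the known step contributing 2×(-0.28) V, the unknown satisfies 1·E° = 3×(+0.42) − 2×(-0.28) = +1.820.
E° = +1.820 / 1 = +1.820 V.

+1.820 V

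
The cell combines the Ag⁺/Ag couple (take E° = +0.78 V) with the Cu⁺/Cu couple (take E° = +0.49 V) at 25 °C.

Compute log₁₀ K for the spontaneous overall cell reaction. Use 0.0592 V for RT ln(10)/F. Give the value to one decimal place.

Cathode: Ag⁺/Ag; anode: Cu⁺/Cu. E°cell = +0.29 V, n = 1.
log K = nE°cell / 0.0592 = (1)(+0.29) / 0.0592 = 4.9.

4.9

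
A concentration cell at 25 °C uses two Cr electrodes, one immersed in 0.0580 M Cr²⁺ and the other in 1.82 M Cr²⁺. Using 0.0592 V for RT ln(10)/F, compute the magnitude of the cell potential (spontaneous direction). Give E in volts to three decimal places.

+0.044 V

For a concentration cell E°cell = 0. The 1.82 M side is the cathode (reduction is favoured where [Cr²⁺] is higher).
With n = 2, E = −(0.0592/2) log([Cr²⁺]ₐₙ/[Cr²⁺]꜀ₐₜ) = −(0.0592/2) log(0.058/1.82) = −(0.0592/2)(-1.497) = +0.044 V.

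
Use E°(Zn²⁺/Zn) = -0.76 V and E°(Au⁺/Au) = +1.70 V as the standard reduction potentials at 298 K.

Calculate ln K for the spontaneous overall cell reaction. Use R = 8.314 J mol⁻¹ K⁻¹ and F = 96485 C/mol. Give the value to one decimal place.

Cathode: Au⁺/Au; anode: Zn²⁺/Zn. E°cell = (+1.70) − (-0.76) = +2.46 V, with n = 2.
ΔG° = −nFE° = −RT ln K, so ln K = nFE°/(RT) = (2)(96485)(+2.46) / ((8.314)(298)) = 191.601.

191.6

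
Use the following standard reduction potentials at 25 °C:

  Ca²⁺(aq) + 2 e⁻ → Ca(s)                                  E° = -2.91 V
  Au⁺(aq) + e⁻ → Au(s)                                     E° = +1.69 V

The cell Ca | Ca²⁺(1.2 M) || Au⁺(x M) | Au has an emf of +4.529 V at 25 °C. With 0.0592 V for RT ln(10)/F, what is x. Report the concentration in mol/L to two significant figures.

0.069 M

Au⁺/Au is the cathode, Ca²⁺/Ca the anode: E°cell = +4.60 V, n = 2.
Overall reaction: 2 Au⁺(aq) + Ca(s) → 2 Au(s) + Ca²⁺(aq); Q = [Ca²⁺]^1/[Au⁺]^2.
From E = E° − (0.0592/n) log Q: log Q = (E° − E)·n/0.0592 = (+4.60 − (+4.529))·2/0.0592 = 2.3986.
So 2·log[Au⁺] = 1·log(1.2) − log Q = 0.0792 − (2.3986) = -2.3194; log[Au⁺] = -2.3194 / 2 = -1.1597; [Au⁺] = 10^(-1.1597) ≈ 0.069 M.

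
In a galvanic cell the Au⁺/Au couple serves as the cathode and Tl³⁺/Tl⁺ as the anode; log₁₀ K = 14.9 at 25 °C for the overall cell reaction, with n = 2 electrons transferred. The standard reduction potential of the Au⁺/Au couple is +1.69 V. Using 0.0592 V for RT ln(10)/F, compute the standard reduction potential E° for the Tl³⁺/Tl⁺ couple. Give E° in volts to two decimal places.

+1.25 V

E°cell = (0.0592/n)·log K = (0.0592/2)(14.9) = +0.441 V.
Since Au⁺/Au is the cathode and Tl³⁺/Tl⁺ the anode, E°cell = E°(Au⁺/Au) − E°(Tl³⁺/Tl⁺).
So E°(Tl³⁺/Tl⁺) = E°(Au⁺/Au) − E°cell = (+1.69) − (+0.441) = +1.25 V.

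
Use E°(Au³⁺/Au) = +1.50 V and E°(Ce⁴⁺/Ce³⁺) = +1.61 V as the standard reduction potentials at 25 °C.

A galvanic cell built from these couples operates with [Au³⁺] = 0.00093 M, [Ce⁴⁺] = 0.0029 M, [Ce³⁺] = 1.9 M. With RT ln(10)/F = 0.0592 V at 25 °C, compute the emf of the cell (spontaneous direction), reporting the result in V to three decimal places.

Ce⁴⁺/Ce³⁺ is the cathode (higher E°), Au³⁺/Au the anode: E°cell = +1.61 − (+1.50) = +0.11 V, n = 3.
Overall: 3 Ce⁴⁺(aq) + Au(s) → 3 Ce³⁺(aq) + Au³⁺(aq)
Q = [Ce³⁺]^3·[Au³⁺] / ([Ce⁴⁺]^3); log Q = 5.418.
E = E° − (0.0592/n) log Q = +0.11 − (0.0592/3)(5.418) = +0.003 V.

+0.003 V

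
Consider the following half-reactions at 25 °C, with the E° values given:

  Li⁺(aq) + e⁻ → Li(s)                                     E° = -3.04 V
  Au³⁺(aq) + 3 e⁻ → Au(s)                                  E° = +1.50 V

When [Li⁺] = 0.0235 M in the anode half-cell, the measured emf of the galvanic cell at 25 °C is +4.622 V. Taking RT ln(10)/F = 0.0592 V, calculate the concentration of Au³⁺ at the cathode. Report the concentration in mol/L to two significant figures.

Au³⁺/Au is the cathode, Li⁺/Li the anode: E°cell = +4.54 V, n = 3.
Overall reaction: Au³⁺(aq) + 3 Li(s) → Au(s) + 3 Li⁺(aq); Q = [Li⁺]^3/[Au³⁺]^1.
From E = E° − (0.0592/n) log Q: log Q = (E° − E)·n/0.0592 = (+4.54 − (+4.622))·3/0.0592 = -4.1554.
So 1·log[Au³⁺] = 3·log(0.0235) − log Q = -4.8868 − (-4.1554) = -0.7314; [Au³⁺] = 10^(-0.7314) ≈ 0.19 M.

0.19 M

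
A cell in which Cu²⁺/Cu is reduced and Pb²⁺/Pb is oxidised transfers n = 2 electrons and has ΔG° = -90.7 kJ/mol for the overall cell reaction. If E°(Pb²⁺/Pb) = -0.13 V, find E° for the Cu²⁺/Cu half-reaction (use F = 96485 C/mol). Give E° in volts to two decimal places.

E°cell = −ΔG°/(nF) = −(-90.7×10³)/((2)(96485)) = +0.470 V.
Since Cu²⁺/Cu is the cathode and Pb²⁺/Pb the anode, E°cell = E°(Cu²⁺/Cu) − E°(Pb²⁺/Pb).
So E°(Cu²⁺/Cu) = E°cell + E°(Pb²⁺/Pb) = +0.470 + (-0.13) = +0.34 V.

+0.34 V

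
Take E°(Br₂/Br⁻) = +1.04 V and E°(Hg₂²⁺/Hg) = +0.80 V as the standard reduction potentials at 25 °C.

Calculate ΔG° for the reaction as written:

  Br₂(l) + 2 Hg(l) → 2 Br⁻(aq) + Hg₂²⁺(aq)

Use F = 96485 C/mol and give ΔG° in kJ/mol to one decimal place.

-46.3 kJ/mol

As written, Br₂/Br⁻ is reduced (cathode) and Hg₂²⁺/Hg is oxidised (anode), so E°cell = (+1.04) − (+0.80) = +0.24 V.
Balancing electrons gives n = 2.
ΔG° = −nFE° = −(2)(96485)(+0.24) = -46,313 J = -46.3 kJ/mol.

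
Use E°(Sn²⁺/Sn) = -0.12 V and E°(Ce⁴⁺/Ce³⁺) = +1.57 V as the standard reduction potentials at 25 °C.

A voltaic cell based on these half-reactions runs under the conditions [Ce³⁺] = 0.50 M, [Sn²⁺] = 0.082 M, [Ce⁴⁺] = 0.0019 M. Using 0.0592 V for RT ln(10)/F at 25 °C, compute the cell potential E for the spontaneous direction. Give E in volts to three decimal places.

Ce⁴⁺/Ce³⁺ is the cathode (higher E°), Sn²⁺/Sn the anode: E°cell = +1.57 − (-0.12) = +1.69 V, n = 2.
Overall: 2 Ce⁴⁺(aq) + Sn(s) → 2 Ce³⁺(aq) + Sn²⁺(aq)
Q = [Ce³⁺]^2·[Sn²⁺] / ([Ce⁴⁺]^2); log Q = 3.754.
E = E° − (0.0592/n) log Q = +1.69 − (0.0592/2)(3.754) = +1.579 V.

+1.579 V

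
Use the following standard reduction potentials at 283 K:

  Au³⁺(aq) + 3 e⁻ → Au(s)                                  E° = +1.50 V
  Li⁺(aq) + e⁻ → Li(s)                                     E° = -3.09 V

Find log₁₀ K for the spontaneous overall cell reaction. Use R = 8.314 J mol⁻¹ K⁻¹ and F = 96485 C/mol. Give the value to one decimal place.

245.2

Cathode: Au³⁺/Au; anode: Li⁺/Li. E°cell = (+1.50) − (-3.09) = +4.59 V, with n = 3.
ΔG° = −nFE° = −RT ln K, so ln K = nFE°/(RT) = (3)(96485)(+4.59) / ((8.314)(283)) = 564.673.
log₁₀ K = 564.673 / ln 10 = 245.2.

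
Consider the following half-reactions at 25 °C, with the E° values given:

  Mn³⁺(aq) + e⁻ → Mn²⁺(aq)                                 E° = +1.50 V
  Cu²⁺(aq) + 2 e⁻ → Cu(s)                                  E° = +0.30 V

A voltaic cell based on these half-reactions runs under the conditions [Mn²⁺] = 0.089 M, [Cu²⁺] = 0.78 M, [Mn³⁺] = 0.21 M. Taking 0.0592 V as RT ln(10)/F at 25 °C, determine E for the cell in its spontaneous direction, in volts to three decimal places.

Mn³⁺/Mn²⁺ is the cathode (higher E°), Cu²⁺/Cu the anode: E°cell = +1.50 − (+0.30) = +1.20 V, n = 2.
Overall: 2 Mn³⁺(aq) + Cu(s) → 2 Mn²⁺(aq) + Cu²⁺(aq)
Q = [Mn²⁺]^2·[Cu²⁺] / ([Mn³⁺]^2); log Q = -0.854.
E = E° − (0.0592/n) log Q = +1.20 − (0.0592/2)(-0.854) = +1.225 V.

+1.225 V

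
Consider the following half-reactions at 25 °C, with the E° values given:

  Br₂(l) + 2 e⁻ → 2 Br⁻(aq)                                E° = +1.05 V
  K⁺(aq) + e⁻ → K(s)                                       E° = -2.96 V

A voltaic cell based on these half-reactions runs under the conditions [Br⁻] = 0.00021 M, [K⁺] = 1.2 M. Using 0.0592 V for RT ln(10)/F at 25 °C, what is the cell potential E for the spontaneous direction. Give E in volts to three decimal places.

+4.223 V

Br₂/Br⁻ is the cathode (higher E°), K⁺/K the anode: E°cell = +1.05 − (-2.96) = +4.01 V, n = 2.
Overall: Br₂(l) + 2 K(s) → 2 Br⁻(aq) + 2 K⁺(aq)
Q = [Br⁻]^2·[K⁺]^2; log Q = -7.197.
E = E° − (0.0592/n) log Q = +4.01 − (0.0592/2)(-7.197) = +4.223 V.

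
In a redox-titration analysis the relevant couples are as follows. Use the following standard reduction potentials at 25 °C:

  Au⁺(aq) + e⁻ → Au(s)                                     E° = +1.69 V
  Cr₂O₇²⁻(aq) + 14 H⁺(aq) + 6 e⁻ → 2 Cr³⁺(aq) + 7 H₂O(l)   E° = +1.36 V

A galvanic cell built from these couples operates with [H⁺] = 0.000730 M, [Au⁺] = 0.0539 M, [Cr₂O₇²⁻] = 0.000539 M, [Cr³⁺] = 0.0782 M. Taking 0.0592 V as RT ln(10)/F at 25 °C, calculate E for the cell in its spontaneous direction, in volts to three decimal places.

Au⁺/Au is the cathode (higher E°), Cr₂O₇²⁻/Cr³⁺ the anode: E°cell = +1.69 − (+1.36) = +0.33 V, n = 6.
Overall: 6 Au⁺(aq) + 2 Cr³⁺(aq) + 7 H₂O(l) → 6 Au(s) + Cr₂O₇²⁻(aq) + 14 H⁺(aq)
Q = [Cr₂O₇²⁻]·[H⁺]^14 / ([Au⁺]^6·[Cr³⁺]^2); log Q = -37.358.
E = E° − (0.0592/n) log Q = +0.33 − (0.0592/6)(-37.358) = +0.699 V.

+0.699 V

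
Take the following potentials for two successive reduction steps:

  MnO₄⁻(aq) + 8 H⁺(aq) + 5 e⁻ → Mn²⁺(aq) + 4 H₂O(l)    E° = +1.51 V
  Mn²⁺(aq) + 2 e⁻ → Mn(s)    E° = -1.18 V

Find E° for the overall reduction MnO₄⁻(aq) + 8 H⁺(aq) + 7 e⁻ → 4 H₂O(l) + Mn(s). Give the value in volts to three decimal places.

Since ΔG° = −nFE° is additive over sequential reductions, n₃E°₃ = n₁E°₁ + n₂E°₂.
E°₃ = (5×+1.51 + 2×-1.18) / 7 = (+5.190) / 7 = +0.741 V.

+0.741 V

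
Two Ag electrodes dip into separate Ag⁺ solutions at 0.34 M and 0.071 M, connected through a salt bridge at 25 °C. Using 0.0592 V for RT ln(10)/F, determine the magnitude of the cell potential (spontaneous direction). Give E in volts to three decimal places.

+0.040 V

For a concentration cell E°cell = 0. The 0.34 M side is the cathode (reduction is favoured where [Ag⁺] is higher).
With n = 1, E = −(0.0592/1) log([Ag⁺]ₐₙ/[Ag⁺]꜀ₐₜ) = −(0.0592/1) log(0.071/0.34) = −(0.0592/1)(-0.680) = +0.040 V.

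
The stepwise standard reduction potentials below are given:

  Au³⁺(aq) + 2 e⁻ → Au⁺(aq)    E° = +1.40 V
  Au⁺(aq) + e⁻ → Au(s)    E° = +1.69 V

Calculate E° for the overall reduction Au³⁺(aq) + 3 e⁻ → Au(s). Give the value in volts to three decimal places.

Since ΔG° = −nFE° is additive over sequential reductions, n₃E°₃ = n₁E°₁ + n₂E°₂.
E°₃ = (2×+1.40 + 1×+1.69) / 3 = (+4.490) / 3 = +1.497 V.

+1.497 V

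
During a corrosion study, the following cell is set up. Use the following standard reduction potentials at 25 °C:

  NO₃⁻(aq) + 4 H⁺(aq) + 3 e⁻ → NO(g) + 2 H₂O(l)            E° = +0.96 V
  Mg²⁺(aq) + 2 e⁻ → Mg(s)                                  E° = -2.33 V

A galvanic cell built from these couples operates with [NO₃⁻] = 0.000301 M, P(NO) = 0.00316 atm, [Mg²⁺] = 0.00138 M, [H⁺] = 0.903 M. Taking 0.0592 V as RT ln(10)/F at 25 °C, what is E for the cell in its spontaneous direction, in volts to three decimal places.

NO₃⁻/NO is the cathode (higher E°), Mg²⁺/Mg the anode: E°cell = +0.96 − (-2.33) = +3.29 V, n = 6.
Overall: 2 NO₃⁻(aq) + 8 H⁺(aq) + 3 Mg(s) → 2 NO(g) + 4 H₂O(l) + 3 Mg²⁺(aq)
Q = P(NO)^2·[Mg²⁺]^3 / ([NO₃⁻]^2·[H⁺]^8); log Q = -6.184.
E = E° − (0.0592/n) log Q = +3.29 − (0.0592/6)(-6.184) = +3.351 V.

+3.351 V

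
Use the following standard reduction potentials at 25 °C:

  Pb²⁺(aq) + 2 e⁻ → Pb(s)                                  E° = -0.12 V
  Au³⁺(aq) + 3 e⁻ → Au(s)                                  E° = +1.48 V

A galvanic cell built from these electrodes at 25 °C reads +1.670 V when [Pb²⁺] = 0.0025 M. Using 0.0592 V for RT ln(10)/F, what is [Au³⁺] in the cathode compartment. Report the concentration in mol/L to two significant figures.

Au³⁺/Au is the cathode, Pb²⁺/Pb the anode: E°cell = +1.60 V, n = 6.
Overall reaction: 2 Au³⁺(aq) + 3 Pb(s) → 2 Au(s) + 3 Pb²⁺(aq); Q = [Pb²⁺]^3/[Au³⁺]^2.
From E = E° − (0.0592/n) log Q: log Q = (E° − E)·n/0.0592 = (+1.60 − (+1.670))·6/0.0592 = -7.0946.
So 2·log[Au³⁺] = 3·log(0.0025) − log Q = -7.8062 − (-7.0946) = -0.7116; log[Au³⁺] = -0.7116 / 2 = -0.3558; [Au³⁺] = 10^(-0.3558) ≈ 0.44 M.

0.44 M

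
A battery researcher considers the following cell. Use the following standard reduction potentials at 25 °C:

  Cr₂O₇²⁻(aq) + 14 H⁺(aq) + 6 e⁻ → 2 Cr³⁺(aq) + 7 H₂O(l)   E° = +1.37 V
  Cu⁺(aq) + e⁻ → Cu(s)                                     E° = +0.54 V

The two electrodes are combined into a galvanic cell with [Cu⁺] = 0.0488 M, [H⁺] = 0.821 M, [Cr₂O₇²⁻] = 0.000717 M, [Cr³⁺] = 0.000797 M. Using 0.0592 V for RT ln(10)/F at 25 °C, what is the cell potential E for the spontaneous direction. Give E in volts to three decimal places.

Cr₂O₇²⁻/Cr³⁺ is the cathode (higher E°), Cu⁺/Cu the anode: E°cell = +1.37 − (+0.54) = +0.83 V, n = 6.
Overall: Cr₂O₇²⁻(aq) + 14 H⁺(aq) + 6 Cu(s) → 2 Cr³⁺(aq) + 7 H₂O(l) + 6 Cu⁺(aq)
Q = [Cr³⁺]^2·[Cu⁺]^6 / ([Cr₂O₇²⁻]·[H⁺]^14); log Q = -9.723.
E = E° − (0.0592/n) log Q = +0.83 − (0.0592/6)(-9.723) = +0.926 V.

+0.926 V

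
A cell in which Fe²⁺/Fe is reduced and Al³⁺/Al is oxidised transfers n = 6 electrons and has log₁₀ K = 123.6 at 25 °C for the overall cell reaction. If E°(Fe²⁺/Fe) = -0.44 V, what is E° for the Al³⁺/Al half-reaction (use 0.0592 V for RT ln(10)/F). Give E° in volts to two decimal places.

-1.66 V

E°cell = (0.0592/n)·log K = (0.0592/6)(123.6) = +1.220 V.
Since Fe²⁺/Fe is the cathode and Al³⁺/Al the anode, E°cell = E°(Fe²⁺/Fe) − E°(Al³⁺/Al).
So E°(Al³⁺/Al) = E°(Fe²⁺/Fe) − E°cell = (-0.44) − (+1.220) = -1.66 V.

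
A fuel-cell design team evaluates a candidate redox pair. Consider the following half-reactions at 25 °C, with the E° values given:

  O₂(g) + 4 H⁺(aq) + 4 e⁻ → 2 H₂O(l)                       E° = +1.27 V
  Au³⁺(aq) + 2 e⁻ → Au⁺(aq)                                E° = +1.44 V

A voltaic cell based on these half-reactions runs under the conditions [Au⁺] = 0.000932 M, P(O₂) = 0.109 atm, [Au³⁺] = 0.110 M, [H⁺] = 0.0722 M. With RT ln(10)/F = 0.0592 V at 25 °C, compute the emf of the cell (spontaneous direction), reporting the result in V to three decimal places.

Au³⁺/Au⁺ is the cathode (higher E°), O₂/H₂O the anode: E°cell = +1.44 − (+1.27) = +0.17 V, n = 4.
Overall: 2 Au³⁺(aq) + 2 H₂O(l) → 2 Au⁺(aq) + O₂(g) + 4 H⁺(aq)
Q = [Au⁺]^2·P(O₂)·[H⁺]^4 / ([Au³⁺]^2); log Q = -9.672.
E = E° − (0.0592/n) log Q = +0.17 − (0.0592/4)(-9.672) = +0.313 V.

+0.313 V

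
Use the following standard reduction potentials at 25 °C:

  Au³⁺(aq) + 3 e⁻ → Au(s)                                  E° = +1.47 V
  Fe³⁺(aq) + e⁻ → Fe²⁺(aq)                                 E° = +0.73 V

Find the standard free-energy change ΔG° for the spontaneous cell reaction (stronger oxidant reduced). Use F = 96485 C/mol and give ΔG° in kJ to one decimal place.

-214.2 kJ

Au³⁺/Au (E° = +1.47 V) is the cathode; Fe³⁺/Fe²⁺ (E° = +0.73 V) is the anode, so E°cell = +0.74 V.
Balancing electrons gives n = 3 (lcm of 3 and 1).
ΔG° = −nFE° = −(3)(96485)(+0.74) = -214,197 J = -214.2 kJ.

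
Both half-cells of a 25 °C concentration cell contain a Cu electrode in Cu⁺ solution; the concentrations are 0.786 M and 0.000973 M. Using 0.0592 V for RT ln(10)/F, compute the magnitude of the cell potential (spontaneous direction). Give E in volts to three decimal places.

For a concentration cell E°cell = 0. The 0.786 M side is the cathode (reduction is favoured where [Cu⁺] is higher).
With n = 1, E = −(0.0592/1) log([Cu⁺]ₐₙ/[Cu⁺]꜀ₐₜ) = −(0.0592/1) log(0.000973/0.786) = −(0.0592/1)(-2.907) = +0.172 V.

+0.172 V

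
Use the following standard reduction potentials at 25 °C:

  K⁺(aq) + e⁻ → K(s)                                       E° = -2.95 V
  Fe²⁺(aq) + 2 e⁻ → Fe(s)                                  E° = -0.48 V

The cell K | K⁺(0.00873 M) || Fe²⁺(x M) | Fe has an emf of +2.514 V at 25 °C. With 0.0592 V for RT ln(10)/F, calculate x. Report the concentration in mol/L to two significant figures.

0.0023 M

Fe²⁺/Fe is the cathode, K⁺/K the anode: E°cell = +2.47 V, n = 2.
Overall reaction: Fe²⁺(aq) + 2 K(s) → Fe(s) + 2 K⁺(aq); Q = [K⁺]^2/[Fe²⁺]^1.
From E = E° − (0.0592/n) log Q: log Q = (E° − E)·n/0.0592 = (+2.47 − (+2.514))·2/0.0592 = -1.4865.
So 1·log[Fe²⁺] = 2·log(0.00873) − log Q = -4.1180 − (-1.4865) = -2.6315; [Fe²⁺] = 10^(-2.6315) ≈ 0.0023 M.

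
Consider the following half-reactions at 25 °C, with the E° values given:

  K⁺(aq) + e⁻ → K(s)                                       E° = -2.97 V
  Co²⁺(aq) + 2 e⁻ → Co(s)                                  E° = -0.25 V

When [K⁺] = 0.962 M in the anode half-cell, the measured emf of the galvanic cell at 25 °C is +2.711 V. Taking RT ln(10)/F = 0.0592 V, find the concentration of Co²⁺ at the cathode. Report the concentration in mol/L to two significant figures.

Co²⁺/Co is the cathode, K⁺/K the anode: E°cell = +2.72 V, n = 2.
Overall reaction: Co²⁺(aq) + 2 K(s) → Co(s) + 2 K⁺(aq); Q = [K⁺]^2/[Co²⁺]^1.
From E = E° − (0.0592/n) log Q: log Q = (E° − E)·n/0.0592 = (+2.72 − (+2.711))·2/0.0592 = 0.3041.
So 1·log[Co²⁺] = 2·log(0.962) − log Q = -0.0336 − (0.3041) = -0.3377; [Co²⁺] = 10^(-0.3377) ≈ 0.46 M.

0.46 M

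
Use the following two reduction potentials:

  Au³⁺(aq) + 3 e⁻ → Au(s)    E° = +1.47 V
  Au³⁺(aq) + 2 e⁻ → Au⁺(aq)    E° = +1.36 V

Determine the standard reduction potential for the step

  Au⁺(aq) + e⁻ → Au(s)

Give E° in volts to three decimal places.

+1.690 V

Sequential free energies add, so n₃E°₃ = n₁E°₁ + n₂E°₂.
With n₃ = 3, and the known step contributing 2×(+1.36) V, the unknown satisfies 1·E° = 3×(+1.47) − 2×(+1.36) = +1.690.
E° = +1.690 / 1 = +1.690 V.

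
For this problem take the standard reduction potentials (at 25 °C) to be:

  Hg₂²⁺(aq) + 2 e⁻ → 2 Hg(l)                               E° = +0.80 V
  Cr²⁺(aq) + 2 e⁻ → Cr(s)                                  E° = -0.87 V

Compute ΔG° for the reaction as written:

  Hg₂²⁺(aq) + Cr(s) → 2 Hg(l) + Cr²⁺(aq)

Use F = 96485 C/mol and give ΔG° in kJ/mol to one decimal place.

As written, Hg₂²⁺/Hg is reduced (cathode) and Cr²⁺/Cr is oxidised (anode), so E°cell = (+0.80) − (-0.87) = +1.67 V.
Balancing electrons gives n = 2.
ΔG° = −nFE° = −(2)(96485)(+1.67) = -322,260 J = -322.3 kJ/mol.

-322.3 kJ/mol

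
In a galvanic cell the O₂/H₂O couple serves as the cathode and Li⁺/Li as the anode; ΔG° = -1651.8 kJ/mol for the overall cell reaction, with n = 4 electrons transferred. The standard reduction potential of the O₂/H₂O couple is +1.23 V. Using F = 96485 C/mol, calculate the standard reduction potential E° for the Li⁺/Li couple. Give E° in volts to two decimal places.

-3.05 V

E°cell = −ΔG°/(nF) = −(-1651.8×10³)/((4)(96485)) = +4.280 V.
Since O₂/H₂O is the cathode and Li⁺/Li the anode, E°cell = E°(O₂/H₂O) − E°(Li⁺/Li).
So E°(Li⁺/Li) = E°(O₂/H₂O) − E°cell = (+1.23) − (+4.280) = -3.05 V.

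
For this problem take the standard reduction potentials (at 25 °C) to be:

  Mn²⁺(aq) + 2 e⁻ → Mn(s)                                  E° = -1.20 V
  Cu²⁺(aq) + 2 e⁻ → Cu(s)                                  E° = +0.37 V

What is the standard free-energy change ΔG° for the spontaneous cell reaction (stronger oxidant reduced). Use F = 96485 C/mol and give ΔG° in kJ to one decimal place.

Cu²⁺/Cu (E° = +0.37 V) is the cathode; Mn²⁺/Mn (E° = -1.20 V) is the anode, so E°cell = +1.57 V.
Balancing electrons gives n = 2 (lcm of 2 and 2).
ΔG° = −nFE° = −(2)(96485)(+1.57) = -302,963 J = -303.0 kJ.

-303.0 kJ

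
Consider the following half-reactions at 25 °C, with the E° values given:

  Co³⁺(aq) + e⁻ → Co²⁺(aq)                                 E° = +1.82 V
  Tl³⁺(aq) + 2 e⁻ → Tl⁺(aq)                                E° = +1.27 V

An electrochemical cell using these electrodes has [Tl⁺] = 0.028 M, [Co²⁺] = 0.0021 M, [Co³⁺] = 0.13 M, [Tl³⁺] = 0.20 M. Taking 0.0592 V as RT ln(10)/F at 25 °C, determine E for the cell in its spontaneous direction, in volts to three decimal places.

Co³⁺/Co²⁺ is the cathode (higher E°), Tl³⁺/Tl⁺ the anode: E°cell = +1.82 − (+1.27) = +0.55 V, n = 2.
Overall: 2 Co³⁺(aq) + Tl⁺(aq) → 2 Co²⁺(aq) + Tl³⁺(aq)
Q = [Co²⁺]^2·[Tl³⁺] / ([Co³⁺]^2·[Tl⁺]); log Q = -2.730.
E = E° − (0.0592/n) log Q = +0.55 − (0.0592/2)(-2.730) = +0.631 V.

+0.631 V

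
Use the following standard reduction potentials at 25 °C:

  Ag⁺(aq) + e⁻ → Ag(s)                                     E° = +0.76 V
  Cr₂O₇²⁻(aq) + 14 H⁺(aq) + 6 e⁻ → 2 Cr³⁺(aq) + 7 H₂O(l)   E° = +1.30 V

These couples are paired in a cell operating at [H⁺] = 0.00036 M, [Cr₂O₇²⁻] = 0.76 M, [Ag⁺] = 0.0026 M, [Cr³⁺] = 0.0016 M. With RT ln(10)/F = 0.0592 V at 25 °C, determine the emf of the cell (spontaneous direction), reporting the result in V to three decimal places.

+0.271 V

Cr₂O₇²⁻/Cr³⁺ is the cathode (higher E°), Ag⁺/Ag the anode: E°cell = +1.30 − (+0.76) = +0.54 V, n = 6.
Overall: Cr₂O₇²⁻(aq) + 14 H⁺(aq) + 6 Ag(s) → 2 Cr³⁺(aq) + 7 H₂O(l) + 6 Ag⁺(aq)
Q = [Cr³⁺]^2·[Ag⁺]^6 / ([Cr₂O₇²⁻]·[H⁺]^14); log Q = 27.229.
E = E° − (0.0592/n) log Q = +0.54 − (0.0592/6)(27.229) = +0.271 V.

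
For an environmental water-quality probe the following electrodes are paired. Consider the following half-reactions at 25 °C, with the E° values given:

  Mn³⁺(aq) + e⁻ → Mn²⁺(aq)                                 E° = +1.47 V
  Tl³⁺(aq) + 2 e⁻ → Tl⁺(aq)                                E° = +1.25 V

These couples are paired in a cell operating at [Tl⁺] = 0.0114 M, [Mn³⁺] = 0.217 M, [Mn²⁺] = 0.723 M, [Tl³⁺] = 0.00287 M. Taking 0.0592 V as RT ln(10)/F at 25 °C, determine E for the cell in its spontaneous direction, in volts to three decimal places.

Mn³⁺/Mn²⁺ is the cathode (higher E°), Tl³⁺/Tl⁺ the anode: E°cell = +1.47 − (+1.25) = +0.22 V, n = 2.
Overall: 2 Mn³⁺(aq) + Tl⁺(aq) → 2 Mn²⁺(aq) + Tl³⁺(aq)
Q = [Mn²⁺]^2·[Tl³⁺] / ([Mn³⁺]^2·[Tl⁺]); log Q = 0.446.
E = E° − (0.0592/n) log Q = +0.22 − (0.0592/2)(0.446) = +0.207 V.

+0.207 V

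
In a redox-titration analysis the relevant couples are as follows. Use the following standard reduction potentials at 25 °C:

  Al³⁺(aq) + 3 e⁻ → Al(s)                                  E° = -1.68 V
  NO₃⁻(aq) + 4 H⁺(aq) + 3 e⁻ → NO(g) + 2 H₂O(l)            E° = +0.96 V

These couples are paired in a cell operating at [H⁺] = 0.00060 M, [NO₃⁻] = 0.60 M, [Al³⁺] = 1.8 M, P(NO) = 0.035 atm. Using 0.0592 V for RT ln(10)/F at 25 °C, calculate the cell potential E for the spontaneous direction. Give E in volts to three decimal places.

+2.405 V

NO₃⁻/NO is the cathode (higher E°), Al³⁺/Al the anode: E°cell = +0.96 − (-1.68) = +2.64 V, n = 3.
Overall: NO₃⁻(aq) + 4 H⁺(aq) + Al(s) → NO(g) + 2 H₂O(l) + Al³⁺(aq)
Q = P(NO)·[Al³⁺] / ([NO₃⁻]·[H⁺]^4); log Q = 11.909.
E = E° − (0.0592/n) log Q = +2.64 − (0.0592/3)(11.909) = +2.405 V.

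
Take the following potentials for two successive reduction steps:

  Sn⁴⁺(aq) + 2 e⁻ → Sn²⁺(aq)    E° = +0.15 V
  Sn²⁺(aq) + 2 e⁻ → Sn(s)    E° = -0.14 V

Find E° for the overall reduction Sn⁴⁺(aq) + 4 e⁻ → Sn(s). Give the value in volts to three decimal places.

Standard free energies of sequential steps add: ΔG°₃ = ΔG°₁ + ΔG°₂, so n₃E°₃ = n₁E°₁ + n₂E°₂.
E°₃ = (2×+0.15 + 2×-0.14) / 4 = (+0.020) / 4 = +0.005 V.

+0.005 V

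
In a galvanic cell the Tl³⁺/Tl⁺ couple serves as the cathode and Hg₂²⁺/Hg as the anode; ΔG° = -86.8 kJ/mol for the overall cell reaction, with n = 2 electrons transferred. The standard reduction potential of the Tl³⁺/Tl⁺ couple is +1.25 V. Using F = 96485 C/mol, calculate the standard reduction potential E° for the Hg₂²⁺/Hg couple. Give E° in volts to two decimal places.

+0.80 V

E°cell = −ΔG°/(nF) = −(-86.8×10³)/((2)(96485)) = +0.450 V.
Since Tl³⁺/Tl⁺ is the cathode and Hg₂²⁺/Hg the anode, E°cell = E°(Tl³⁺/Tl⁺) − E°(Hg₂²⁺/Hg).
So E°(Hg₂²⁺/Hg) = E°(Tl³⁺/Tl⁺) − E°cell = (+1.25) − (+0.450) = +0.80 V.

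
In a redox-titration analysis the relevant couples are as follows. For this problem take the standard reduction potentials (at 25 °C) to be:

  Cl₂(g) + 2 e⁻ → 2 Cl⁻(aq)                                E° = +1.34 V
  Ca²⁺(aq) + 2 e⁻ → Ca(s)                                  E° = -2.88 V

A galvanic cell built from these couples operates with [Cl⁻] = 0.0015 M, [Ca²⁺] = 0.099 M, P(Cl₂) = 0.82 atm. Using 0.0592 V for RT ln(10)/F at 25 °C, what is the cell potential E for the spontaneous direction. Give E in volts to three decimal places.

+4.414 V

Cl₂/Cl⁻ is the cathode (higher E°), Ca²⁺/Ca the anode: E°cell = +1.34 − (-2.88) = +4.22 V, n = 2.
Overall: Cl₂(g) + Ca(s) → 2 Cl⁻(aq) + Ca²⁺(aq)
Q = [Cl⁻]^2·[Ca²⁺] / (P(Cl₂)); log Q = -6.566.
E = E° − (0.0592/n) log Q = +4.22 − (0.0592/2)(-6.566) = +4.414 V.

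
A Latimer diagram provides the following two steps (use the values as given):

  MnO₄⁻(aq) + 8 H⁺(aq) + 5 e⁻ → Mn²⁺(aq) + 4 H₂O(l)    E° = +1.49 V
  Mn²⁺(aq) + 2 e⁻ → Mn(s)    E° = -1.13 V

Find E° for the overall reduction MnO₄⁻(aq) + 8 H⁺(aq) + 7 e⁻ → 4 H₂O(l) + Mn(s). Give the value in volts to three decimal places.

Adding the free-energy changes (−nFE°) of the two steps gives −n₃FE°₃ = −n₁FE°₁ − n₂FE°₂.
E°₃ = (5×+1.49 + 2×-1.13) / 7 = (+5.190) / 7 = +0.741 V.
Simply averaging or adding the two E° values would be wrong; the electron-weighted sum is required.

+0.741 V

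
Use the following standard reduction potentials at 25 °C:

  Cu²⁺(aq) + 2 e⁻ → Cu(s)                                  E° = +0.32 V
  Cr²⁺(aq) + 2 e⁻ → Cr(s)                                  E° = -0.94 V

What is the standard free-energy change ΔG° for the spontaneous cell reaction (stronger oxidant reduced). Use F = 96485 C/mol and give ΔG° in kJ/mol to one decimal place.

-243.1 kJ/mol

Cu²⁺/Cu (E° = +0.32 V) is the cathode; Cr²⁺/Cr (E° = -0.94 V) is the anode, so E°cell = +1.26 V.
Balancing electrons gives n = 2 (lcm of 2 and 2).
ΔG° = −nFE° = −(2)(96485)(+1.26) = -243,142 J = -243.1 kJ/mol.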